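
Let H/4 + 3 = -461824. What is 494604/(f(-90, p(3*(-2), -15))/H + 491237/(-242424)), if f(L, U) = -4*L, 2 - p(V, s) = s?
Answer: -55374849233095392/226888328159 ≈ -2.4406e+5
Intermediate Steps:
p(V, s) = 2 - s
H = -1847308 (H = -12 + 4*(-461824) = -12 - 1847296 = -1847308)
494604/(f(-90, p(3*(-2), -15))/H + 491237/(-242424)) = 494604/(-4*(-90)/(-1847308) + 491237/(-242424)) = 494604/(360*(-1/1847308) + 491237*(-1/242424)) = 494604/(-90/461827 - 491237/242424) = 494604/(-226888328159/111957948648) = 494604*(-111957948648/226888328159) = -55374849233095392/226888328159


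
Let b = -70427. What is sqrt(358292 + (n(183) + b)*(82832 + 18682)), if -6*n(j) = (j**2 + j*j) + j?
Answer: I*sqrt(8285265145) ≈ 91023.0*I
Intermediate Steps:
n(j) = -j**2/3 - j/6 (n(j) = -((j**2 + j*j) + j)/6 = -((j**2 + j**2) + j)/6 = -(2*j**2 + j)/6 = -(j + 2*j**2)/6 = -j**2/3 - j/6)
sqrt(358292 + (n(183) + b)*(82832 + 18682)) = sqrt(358292 + (-1/6*183*(1 + 2*183) - 70427)*(82832 + 18682)) = sqrt(358292 + (-1/6*183*(1 + 366) - 70427)*101514) = sqrt(358292 + (-1/6*183*367 - 70427)*101514) = sqrt(358292 + (-22387/2 - 70427)*101514) = sqrt(358292 - 163241/2*101514) = sqrt(358292 - 8285623437) = sqrt(-8285265145) = I*sqrt(8285265145)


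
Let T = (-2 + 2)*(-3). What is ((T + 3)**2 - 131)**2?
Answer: 14884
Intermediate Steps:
T = 0 (T = 0*(-3) = 0)
((T + 3)**2 - 131)**2 = ((0 + 3)**2 - 131)**2 = (3**2 - 131)**2 = (9 - 131)**2 = (-122)**2 = 14884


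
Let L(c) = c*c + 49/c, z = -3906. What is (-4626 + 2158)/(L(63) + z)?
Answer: -11106/287 ≈ -38.697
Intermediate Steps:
L(c) = c**2 + 49/c
(-4626 + 2158)/(L(63) + z) = (-4626 + 2158)/((49 + 63**3)/63 - 3906) = -2468/((49 + 250047)/63 - 3906) = -2468/((1/63)*250096 - 3906) = -2468/(35728/9 - 3906) = -2468/574/9 = -2468*9/574 = -11106/287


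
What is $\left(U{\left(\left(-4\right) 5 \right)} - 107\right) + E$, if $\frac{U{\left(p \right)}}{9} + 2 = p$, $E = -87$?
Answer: $-392$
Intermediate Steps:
$U{\left(p \right)} = -18 + 9 p$
$\left(U{\left(\left(-4\right) 5 \right)} - 107\right) + E = \left(\left(-18 + 9 \left(\left(-4\right) 5\right)\right) - 107\right) - 87 = \left(\left(-18 + 9 \left(-20\right)\right) - 107\right) - 87 = \left(\left(-18 - 180\right) - 107\right) - 87 = \left(-198 - 107\right) - 87 = -305 - 87 = -392$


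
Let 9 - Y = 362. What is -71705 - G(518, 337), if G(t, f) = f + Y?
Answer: -71689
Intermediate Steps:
Y = -353 (Y = 9 - 1*362 = 9 - 362 = -353)
G(t, f) = -353 + f (G(t, f) = f - 353 = -353 + f)
-71705 - G(518, 337) = -71705 - (-353 + 337) = -71705 - 1*(-16) = -71705 + 16 = -71689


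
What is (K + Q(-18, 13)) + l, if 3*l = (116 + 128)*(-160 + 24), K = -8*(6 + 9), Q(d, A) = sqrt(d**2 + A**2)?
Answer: -33544/3 + sqrt(493) ≈ -11159.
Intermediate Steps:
Q(d, A) = sqrt(A**2 + d**2)
K = -120 (K = -8*15 = -120)
l = -33184/3 (l = ((116 + 128)*(-160 + 24))/3 = (244*(-136))/3 = (1/3)*(-33184) = -33184/3 ≈ -11061.)
(K + Q(-18, 13)) + l = (-120 + sqrt(13**2 + (-18)**2)) - 33184/3 = (-120 + sqrt(169 + 324)) - 33184/3 = (-120 + sqrt(493)) - 33184/3 = -33544/3 + sqrt(493)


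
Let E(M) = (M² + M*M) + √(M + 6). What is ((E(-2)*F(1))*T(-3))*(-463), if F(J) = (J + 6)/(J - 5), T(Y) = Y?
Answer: -48615/2 ≈ -24308.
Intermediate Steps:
F(J) = (6 + J)/(-5 + J)
E(M) = √(6 + M) + 2*M² (E(M) = (M² + M²) + √(6 + M) = 2*M² + √(6 + M) = √(6 + M) + 2*M²)
((E(-2)*F(1))*T(-3))*(-463) = (((√(6 - 2) + 2*(-2)²)*((6 + 1)/(-5 + 1)))*(-3))*(-463) = (((√4 + 2*4)*(7/(-4)))*(-3))*(-463) = (((2 + 8)*(-¼*7))*(-3))*(-463) = ((10*(-7/4))*(-3))*(-463) = -35/2*(-3)*(-463) = (105/2)*(-463) = -48615/2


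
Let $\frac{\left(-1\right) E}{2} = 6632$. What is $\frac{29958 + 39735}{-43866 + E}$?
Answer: $- \frac{69693}{57130} \approx -1.2199$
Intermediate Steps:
$E = -13264$ ($E = \left(-2\right) 6632 = -13264$)
$\frac{29958 + 39735}{-43866 + E} = \frac{29958 + 39735}{-43866 - 13264} = \frac{69693}{-57130} = 69693 \left(- \frac{1}{57130}\right) = - \frac{69693}{57130}$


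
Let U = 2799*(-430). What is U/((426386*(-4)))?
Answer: 601785/852772 ≈ 0.70568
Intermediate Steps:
U = -1203570
U/((426386*(-4))) = -1203570/(426386*(-4)) = -1203570/(-1705544) = -1203570*(-1/1705544) = 601785/852772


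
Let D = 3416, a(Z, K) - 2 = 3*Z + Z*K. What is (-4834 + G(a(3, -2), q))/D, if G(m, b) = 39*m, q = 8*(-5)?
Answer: -4639/3416 ≈ -1.3580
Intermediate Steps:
a(Z, K) = 2 + 3*Z + K*Z (a(Z, K) = 2 + (3*Z + Z*K) = 2 + (3*Z + K*Z) = 2 + 3*Z + K*Z)
q = -40
(-4834 + G(a(3, -2), q))/D = (-4834 + 39*(2 + 3*3 - 2*3))/3416 = (-4834 + 39*(2 + 9 - 6))*(1/3416) = (-4834 + 39*5)*(1/3416) = (-4834 + 195)*(1/3416) = -4639*1/3416 = -4639/3416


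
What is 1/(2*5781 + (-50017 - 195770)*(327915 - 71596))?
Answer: -1/62999866491 ≈ -1.5873e-11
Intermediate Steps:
1/(2*5781 + (-50017 - 195770)*(327915 - 71596)) = 1/(11562 - 245787*256319) = 1/(11562 - 62999878053) = 1/(-62999866491) = -1/62999866491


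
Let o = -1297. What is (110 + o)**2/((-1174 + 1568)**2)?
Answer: 1408969/155236 ≈ 9.0763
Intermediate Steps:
(110 + o)**2/((-1174 + 1568)**2) = (110 - 1297)**2/((-1174 + 1568)**2) = (-1187)**2/(394**2) = 1408969/155236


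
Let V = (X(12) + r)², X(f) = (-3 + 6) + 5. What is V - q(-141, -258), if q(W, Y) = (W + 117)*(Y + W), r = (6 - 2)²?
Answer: -9000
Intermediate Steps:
X(f) = 8 (X(f) = 3 + 5 = 8)
r = 16 (r = 4² = 16)
V = 576 (V = (8 + 16)² = 24² = 576)
q(W, Y) = (117 + W)*(W + Y)
V - q(-141, -258) = 576 - ((-141)² + 117*(-141) + 117*(-258) - 141*(-258)) = 576 - (19881 - 16497 - 30186 + 36378) = 576 - 1*9576 = 576 - 9576 = -9000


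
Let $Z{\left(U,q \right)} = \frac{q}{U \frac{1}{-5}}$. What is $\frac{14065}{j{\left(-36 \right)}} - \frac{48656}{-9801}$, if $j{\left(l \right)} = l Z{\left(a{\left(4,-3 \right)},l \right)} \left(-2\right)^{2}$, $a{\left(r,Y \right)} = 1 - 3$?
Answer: $\frac{632455}{104544} \approx 6.0497$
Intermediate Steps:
$a{\left(r,Y \right)} = -2$
$Z{\left(U,q \right)} = - \frac{5 q}{U}$ ($Z{\left(U,q \right)} = \frac{q}{U \left(- \frac{1}{5}\right)} = \frac{q}{\left(- \frac{1}{5}\right) U} = q \left(- \frac{5}{U}\right) = - \frac{5 q}{U}$)
$j{\left(l \right)} = 10 l^{2}$ ($j{\left(l \right)} = l \left(- \frac{5 l}{-2}\right) \left(-2\right)^{2} = l \left(\left(-5\right) l \left(- \frac{1}{2}\right)\right) 4 = l \frac{5 l}{2} \cdot 4 = \frac{5 l^{2}}{2} \cdot 4 = 10 l^{2}$)
$\frac{14065}{j{\left(-36 \right)}} - \frac{48656}{-9801} = \frac{14065}{10 \left(-36\right)^{2}} - \frac{48656}{-9801} = \frac{14065}{10 \cdot 1296} - - \frac{48656}{9801} = \frac{14065}{12960} + \frac{48656}{9801} = 14065 \cdot \frac{1}{12960} + \frac{48656}{9801} = \frac{2813}{2592} + \frac{48656}{9801} = \frac{632455}{104544}$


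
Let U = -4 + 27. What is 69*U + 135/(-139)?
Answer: 220458/139 ≈ 1586.0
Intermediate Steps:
U = 23
69*U + 135/(-139) = 69*23 + 135/(-139) = 1587 + 135*(-1/139) = 1587 - 135/139 = 220458/139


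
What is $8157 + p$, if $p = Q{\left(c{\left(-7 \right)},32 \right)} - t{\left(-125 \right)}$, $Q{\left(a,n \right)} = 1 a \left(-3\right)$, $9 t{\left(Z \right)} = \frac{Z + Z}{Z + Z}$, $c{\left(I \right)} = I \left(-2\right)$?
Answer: $\frac{73034}{9} \approx 8114.9$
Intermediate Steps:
$c{\left(I \right)} = - 2 I$
$t{\left(Z \right)} = \frac{1}{9}$ ($t{\left(Z \right)} = \frac{\left(Z + Z\right) \frac{1}{Z + Z}}{9} = \frac{2 Z \frac{1}{2 Z}}{9} = \frac{1}{9} \cdot 1 = \frac{1}{9}$)
$Q{\left(a,n \right)} = - 3 a$ ($Q{\left(a,n \right)} = a \left(-3\right) = - 3 a$)
$p = - \frac{379}{9}$ ($p = - 3 \left(\left(-2\right) \left(-7\right)\right) - \frac{1}{9} = \left(-3\right) 14 - \frac{1}{9} = -42 - \frac{1}{9} = - \frac{379}{9} \approx -42.111$)
$8157 + p = 8157 - \frac{379}{9} = \frac{73034}{9}$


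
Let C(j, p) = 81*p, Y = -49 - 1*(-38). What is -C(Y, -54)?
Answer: 4374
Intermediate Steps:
Y = -11 (Y = -49 + 38 = -11)
-C(Y, -54) = -81*(-54) = -1*(-4374) = 4374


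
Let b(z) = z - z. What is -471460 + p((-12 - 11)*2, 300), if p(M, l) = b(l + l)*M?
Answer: -471460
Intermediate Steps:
b(z) = 0
p(M, l) = 0 (p(M, l) = 0*M = 0)
-471460 + p((-12 - 11)*2, 300) = -471460 + 0 = -471460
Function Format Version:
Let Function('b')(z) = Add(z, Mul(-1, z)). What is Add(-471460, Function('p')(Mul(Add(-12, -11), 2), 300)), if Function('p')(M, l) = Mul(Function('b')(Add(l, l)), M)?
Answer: -471460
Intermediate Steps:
Function('b')(z) = 0
Function('p')(M, l) = 0 (Function('p')(M, l) = Mul(0, M) = 0)
Add(-471460, Function('p')(Mul(Add(-12, -11), 2), 300)) = Add(-471460, 0) = -471460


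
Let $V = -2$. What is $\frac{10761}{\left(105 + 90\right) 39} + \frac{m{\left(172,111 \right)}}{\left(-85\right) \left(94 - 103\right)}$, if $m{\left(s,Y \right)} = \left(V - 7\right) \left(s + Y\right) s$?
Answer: $- \frac{24617753}{43095} \approx -571.24$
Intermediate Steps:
$m{\left(s,Y \right)} = - 9 s \left(Y + s\right)$ ($m{\left(s,Y \right)} = \left(-2 - 7\right) \left(s + Y\right) s = - 9 \left(Y + s\right) s = - 9 s \left(Y + s\right)$)
$\frac{10761}{\left(105 + 90\right) 39} + \frac{m{\left(172,111 \right)}}{\left(-85\right) \left(94 - 103\right)} = \frac{10761}{\left(105 + 90\right) 39} + \frac{\left(-9\right) 172 \left(111 + 172\right)}{\left(-85\right) \left(94 - 103\right)} = \frac{10761}{195 \cdot 39} + \frac{\left(-9\right) 172 \cdot 283}{\left(-85\right) \left(-9\right)} = \frac{10761}{7605} - \frac{438084}{765} = 10761 \cdot \frac{1}{7605} - \frac{48676}{85} = \frac{3587}{2535} - \frac{48676}{85} = - \frac{24617753}{43095}$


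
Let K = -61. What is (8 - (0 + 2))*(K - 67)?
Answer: -768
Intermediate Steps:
(8 - (0 + 2))*(K - 67) = (8 - (0 + 2))*(-61 - 67) = (8 - 1*2)*(-128) = (8 - 2)*(-128) = 6*(-128) = -768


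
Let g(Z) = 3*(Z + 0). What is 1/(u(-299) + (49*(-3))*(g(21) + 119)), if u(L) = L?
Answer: -1/27053 ≈ -3.6964e-5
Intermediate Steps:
g(Z) = 3*Z
1/(u(-299) + (49*(-3))*(g(21) + 119)) = 1/(-299 + (49*(-3))*(3*21 + 119)) = 1/(-299 - 147*(63 + 119)) = 1/(-299 - 147*182) = 1/(-299 - 26754) = 1/(-27053) = -1/27053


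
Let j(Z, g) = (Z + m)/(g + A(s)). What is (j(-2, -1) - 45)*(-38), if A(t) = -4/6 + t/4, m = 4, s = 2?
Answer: 12426/7 ≈ 1775.1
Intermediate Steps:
A(t) = -⅔ + t/4 (A(t) = -4*⅙ + t*(¼) = -⅔ + t/4)
j(Z, g) = (4 + Z)/(-⅙ + g) (j(Z, g) = (Z + 4)/(g + (-⅔ + (¼)*2)) = (4 + Z)/(g + (-⅔ + ½)) = (4 + Z)/(g - ⅙) = (4 + Z)/(-⅙ + g))
(j(-2, -1) - 45)*(-38) = (6*(4 - 2)/(-1 + 6*(-1)) - 45)*(-38) = (6*2/(-1 - 6) - 45)*(-38) = (6*2/(-7) - 45)*(-38) = (6*(-⅐)*2 - 45)*(-38) = (-12/7 - 45)*(-38) = -327/7*(-38) = 12426/7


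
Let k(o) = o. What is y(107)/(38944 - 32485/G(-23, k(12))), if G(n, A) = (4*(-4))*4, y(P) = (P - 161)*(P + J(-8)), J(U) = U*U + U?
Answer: -563328/2524901 ≈ -0.22311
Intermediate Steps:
J(U) = U + U² (J(U) = U² + U = U + U²)
y(P) = (-161 + P)*(56 + P) (y(P) = (P - 161)*(P - 8*(1 - 8)) = (-161 + P)*(P - 8*(-7)) = (-161 + P)*(P + 56) = (-161 + P)*(56 + P))
G(n, A) = -64 (G(n, A) = -16*4 = -64)
y(107)/(38944 - 32485/G(-23, k(12))) = (-9016 + 107² - 105*107)/(38944 - 32485/(-64)) = (-9016 + 11449 - 11235)/(38944 - 32485*(-1/64)) = -8802/(38944 + 32485/64) = -8802/2524901/64 = -8802*64/2524901 = -563328/2524901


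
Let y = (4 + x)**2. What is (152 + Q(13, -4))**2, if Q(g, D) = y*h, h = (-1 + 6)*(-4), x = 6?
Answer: 3415104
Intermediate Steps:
h = -20 (h = 5*(-4) = -20)
y = 100 (y = (4 + 6)**2 = 10**2 = 100)
Q(g, D) = -2000 (Q(g, D) = 100*(-20) = -2000)
(152 + Q(13, -4))**2 = (152 - 2000)**2 = (-1848)**2 = 3415104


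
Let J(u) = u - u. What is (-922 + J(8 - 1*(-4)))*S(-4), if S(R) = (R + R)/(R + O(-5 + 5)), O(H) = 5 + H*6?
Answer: 7376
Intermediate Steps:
J(u) = 0
O(H) = 5 + 6*H
S(R) = 2*R/(5 + R) (S(R) = (R + R)/(R + (5 + 6*(-5 + 5))) = (2*R)/(R + (5 + 6*0)) = (2*R)/(R + (5 + 0)) = (2*R)/(R + 5) = (2*R)/(5 + R) = 2*R/(5 + R))
(-922 + J(8 - 1*(-4)))*S(-4) = (-922 + 0)*(2*(-4)/(5 - 4)) = -1844*(-4)/1 = -1844*(-4) = -922*(-8) = 7376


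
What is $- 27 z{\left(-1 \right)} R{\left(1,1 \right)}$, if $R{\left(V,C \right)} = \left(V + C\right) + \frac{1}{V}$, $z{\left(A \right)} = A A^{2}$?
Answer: $81$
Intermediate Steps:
$z{\left(A \right)} = A^{3}$
$R{\left(V,C \right)} = C + V + \frac{1}{V}$ ($R{\left(V,C \right)} = \left(C + V\right) + \frac{1}{V} = C + V + \frac{1}{V}$)
$- 27 z{\left(-1 \right)} R{\left(1,1 \right)} = - 27 \left(-1\right)^{3} \left(1 + 1 + 1^{-1}\right) = \left(-27\right) \left(-1\right) \left(1 + 1 + 1\right) = 27 \cdot 3 = 81$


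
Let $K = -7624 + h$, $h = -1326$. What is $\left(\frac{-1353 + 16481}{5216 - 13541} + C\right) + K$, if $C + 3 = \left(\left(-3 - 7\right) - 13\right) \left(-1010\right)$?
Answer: $\frac{118840897}{8325} \approx 14275.0$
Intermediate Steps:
$K = -8950$ ($K = -7624 - 1326 = -8950$)
$C = 23227$ ($C = -3 + \left(\left(-3 - 7\right) - 13\right) \left(-1010\right) = -3 + \left(-10 - 13\right) \left(-1010\right) = -3 - -23230 = -3 + 23230 = 23227$)
$\left(\frac{-1353 + 16481}{5216 - 13541} + C\right) + K = \left(\frac{-1353 + 16481}{5216 - 13541} + 23227\right) - 8950 = \left(\frac{15128}{-8325} + 23227\right) - 8950 = \left(15128 \left(- \frac{1}{8325}\right) + 23227\right) - 8950 = \left(- \frac{15128}{8325} + 23227\right) - 8950 = \frac{193349647}{8325} - 8950 = \frac{118840897}{8325}$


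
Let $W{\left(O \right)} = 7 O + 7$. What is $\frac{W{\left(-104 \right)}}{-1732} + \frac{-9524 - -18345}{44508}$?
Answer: $\frac{2960515}{4817991} \approx 0.61447$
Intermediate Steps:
$W{\left(O \right)} = 7 + 7 O$
$\frac{W{\left(-104 \right)}}{-1732} + \frac{-9524 - -18345}{44508} = \frac{7 + 7 \left(-104\right)}{-1732} + \frac{-9524 - -18345}{44508} = \left(7 - 728\right) \left(- \frac{1}{1732}\right) + \left(-9524 + 18345\right) \frac{1}{44508} = \left(-721\right) \left(- \frac{1}{1732}\right) + 8821 \cdot \frac{1}{44508} = \frac{721}{1732} + \frac{8821}{44508} = \frac{2960515}{4817991}$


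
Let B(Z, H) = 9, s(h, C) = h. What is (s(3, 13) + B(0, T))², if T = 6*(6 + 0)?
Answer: 144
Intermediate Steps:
T = 36 (T = 6*6 = 36)
(s(3, 13) + B(0, T))² = (3 + 9)² = 12² = 144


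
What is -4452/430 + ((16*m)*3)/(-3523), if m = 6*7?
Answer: -8275638/757445 ≈ -10.926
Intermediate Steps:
m = 42
-4452/430 + ((16*m)*3)/(-3523) = -4452/430 + ((16*42)*3)/(-3523) = -4452*1/430 + (672*3)*(-1/3523) = -2226/215 + 2016*(-1/3523) = -2226/215 - 2016/3523 = -8275638/757445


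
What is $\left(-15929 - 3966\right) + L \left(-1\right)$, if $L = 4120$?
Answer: $-24015$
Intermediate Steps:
$\left(-15929 - 3966\right) + L \left(-1\right) = \left(-15929 - 3966\right) + 4120 \left(-1\right) = -19895 - 4120 = -24015$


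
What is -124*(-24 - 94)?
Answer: 14632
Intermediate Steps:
-124*(-24 - 94) = -124*(-118) = 14632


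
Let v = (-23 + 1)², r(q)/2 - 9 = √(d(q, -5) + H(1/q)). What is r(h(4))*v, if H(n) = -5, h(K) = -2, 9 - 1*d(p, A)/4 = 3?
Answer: 8712 + 968*√19 ≈ 12931.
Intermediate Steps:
d(p, A) = 24 (d(p, A) = 36 - 4*3 = 36 - 12 = 24)
r(q) = 18 + 2*√19 (r(q) = 18 + 2*√(24 - 5) = 18 + 2*√19)
v = 484 (v = (-22)² = 484)
r(h(4))*v = (18 + 2*√19)*484 = 8712 + 968*√19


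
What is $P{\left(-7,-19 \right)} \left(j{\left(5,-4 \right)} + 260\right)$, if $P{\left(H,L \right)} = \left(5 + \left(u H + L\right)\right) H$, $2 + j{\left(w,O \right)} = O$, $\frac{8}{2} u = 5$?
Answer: $\frac{80899}{2} \approx 40450.0$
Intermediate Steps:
$u = \frac{5}{4}$ ($u = \frac{1}{4} \cdot 5 = \frac{5}{4} \approx 1.25$)
$j{\left(w,O \right)} = -2 + O$
$P{\left(H,L \right)} = H \left(5 + L + \frac{5 H}{4}\right)$ ($P{\left(H,L \right)} = \left(5 + \left(\frac{5 H}{4} + L\right)\right) H = \left(5 + \left(L + \frac{5 H}{4}\right)\right) H = \left(5 + L + \frac{5 H}{4}\right) H = H \left(5 + L + \frac{5 H}{4}\right)$)
$P{\left(-7,-19 \right)} \left(j{\left(5,-4 \right)} + 260\right) = \frac{1}{4} \left(-7\right) \left(20 + 4 \left(-19\right) + 5 \left(-7\right)\right) \left(\left(-2 - 4\right) + 260\right) = \frac{1}{4} \left(-7\right) \left(20 - 76 - 35\right) \left(-6 + 260\right) = \frac{1}{4} \left(-7\right) \left(-91\right) 254 = \frac{637}{4} \cdot 254 = \frac{80899}{2}$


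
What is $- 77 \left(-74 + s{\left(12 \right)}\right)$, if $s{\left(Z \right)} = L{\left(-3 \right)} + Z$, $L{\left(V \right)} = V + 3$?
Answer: $4774$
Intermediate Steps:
$L{\left(V \right)} = 3 + V$
$s{\left(Z \right)} = Z$ ($s{\left(Z \right)} = \left(3 - 3\right) + Z = 0 + Z = Z$)
$- 77 \left(-74 + s{\left(12 \right)}\right) = - 77 \left(-74 + 12\right) = \left(-77\right) \left(-62\right) = 4774$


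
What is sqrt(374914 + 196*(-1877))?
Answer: sqrt(7022) ≈ 83.797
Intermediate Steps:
sqrt(374914 + 196*(-1877)) = sqrt(374914 - 367892) = sqrt(7022)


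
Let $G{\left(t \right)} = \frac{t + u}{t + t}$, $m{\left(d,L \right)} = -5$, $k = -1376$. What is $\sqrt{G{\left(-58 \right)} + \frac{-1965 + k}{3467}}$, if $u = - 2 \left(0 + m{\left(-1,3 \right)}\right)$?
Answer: $\frac{i \sqrt{5558519755}}{100543} \approx 0.74153 i$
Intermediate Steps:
$u = 10$ ($u = - 2 \left(0 - 5\right) = \left(-2\right) \left(-5\right) = 10$)
$G{\left(t \right)} = \frac{10 + t}{2 t}$ ($G{\left(t \right)} = \frac{t + 10}{t + t} = \frac{10 + t}{2 t}$)
$\sqrt{G{\left(-58 \right)} + \frac{-1965 + k}{3467}} = \sqrt{\frac{10 - 58}{2 \left(-58\right)} + \frac{-1965 - 1376}{3467}} = \sqrt{\frac{1}{2} \left(- \frac{1}{58}\right) \left(-48\right) - \frac{3341}{3467}} = \sqrt{\frac{12}{29} - \frac{3341}{3467}} = \sqrt{- \frac{55285}{100543}} = \frac{i \sqrt{5558519755}}{100543}$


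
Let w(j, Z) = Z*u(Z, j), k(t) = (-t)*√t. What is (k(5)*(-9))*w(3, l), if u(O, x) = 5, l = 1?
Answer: 225*√5 ≈ 503.12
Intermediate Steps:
k(t) = -t^(3/2)
w(j, Z) = 5*Z (w(j, Z) = Z*5 = 5*Z)
(k(5)*(-9))*w(3, l) = (-5^(3/2)*(-9))*(5*1) = (-5*√5*(-9))*5 = (45*√5)*5 = 225*√5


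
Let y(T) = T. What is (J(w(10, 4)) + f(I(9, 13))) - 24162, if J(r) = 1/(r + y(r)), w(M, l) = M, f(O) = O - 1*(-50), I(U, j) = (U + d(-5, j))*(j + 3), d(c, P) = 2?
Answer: -478719/20 ≈ -23936.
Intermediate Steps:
I(U, j) = (2 + U)*(3 + j) (I(U, j) = (U + 2)*(j + 3) = (2 + U)*(3 + j))
f(O) = 50 + O (f(O) = O + 50 = 50 + O)
J(r) = 1/(2*r) (J(r) = 1/(r + r) = 1/(2*r))
(J(w(10, 4)) + f(I(9, 13))) - 24162 = ((1/2)/10 + (50 + (6 + 2*13 + 3*9 + 9*13))) - 24162 = ((1/2)*(1/10) + (50 + (6 + 26 + 27 + 117))) - 24162 = (1/20 + (50 + 176)) - 24162 = (1/20 + 226) - 24162 = 4521/20 - 24162 = -478719/20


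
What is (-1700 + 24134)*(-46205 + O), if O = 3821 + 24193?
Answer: -408096894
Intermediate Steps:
O = 28014
(-1700 + 24134)*(-46205 + O) = (-1700 + 24134)*(-46205 + 28014) = 22434*(-18191) = -408096894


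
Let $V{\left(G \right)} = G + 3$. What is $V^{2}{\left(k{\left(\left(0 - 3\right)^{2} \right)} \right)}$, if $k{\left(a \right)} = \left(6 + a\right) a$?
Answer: $19044$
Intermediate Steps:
$k{\left(a \right)} = a \left(6 + a\right)$
$V{\left(G \right)} = 3 + G$
$V^{2}{\left(k{\left(\left(0 - 3\right)^{2} \right)} \right)} = \left(3 + \left(0 - 3\right)^{2} \left(6 + \left(0 - 3\right)^{2}\right)\right)^{2} = \left(3 + \left(-3\right)^{2} \left(6 + \left(-3\right)^{2}\right)\right)^{2} = \left(3 + 9 \left(6 + 9\right)\right)^{2} = \left(3 + 9 \cdot 15\right)^{2} = \left(3 + 135\right)^{2} = 138^{2} = 19044$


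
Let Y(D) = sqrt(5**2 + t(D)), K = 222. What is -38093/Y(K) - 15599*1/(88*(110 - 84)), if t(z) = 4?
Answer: -15599/2288 - 38093*sqrt(29)/29 ≈ -7080.5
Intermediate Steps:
Y(D) = sqrt(29) (Y(D) = sqrt(5**2 + 4) = sqrt(25 + 4) = sqrt(29))
-38093/Y(K) - 15599*1/(88*(110 - 84)) = -38093*sqrt(29)/29 - 15599*1/(88*(110 - 84)) = -38093*sqrt(29)/29 - 15599/(26*88) = -38093*sqrt(29)/29 - 15599/2288 = -15599/2288 - 38093*sqrt(29)/29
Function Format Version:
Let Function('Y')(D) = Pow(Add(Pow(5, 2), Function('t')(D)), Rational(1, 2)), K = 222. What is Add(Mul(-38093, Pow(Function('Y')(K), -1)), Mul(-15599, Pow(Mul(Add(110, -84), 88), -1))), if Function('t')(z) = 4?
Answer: Add(Rational(-15599, 2288), Mul(Rational(-38093, 29), Pow(29, Rational(1, 2)))) ≈ -7080.5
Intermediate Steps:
Function('Y')(D) = Pow(29, Rational(1, 2)) (Function('Y')(D) = Pow(Add(Pow(5, 2), 4), Rational(1, 2)) = Pow(Add(25, 4), Rational(1, 2)) = Pow(29, Rational(1, 2)))
Add(Mul(-38093, Pow(Function('Y')(K), -1)), Mul(-15599, Pow(Mul(Add(110, -84), 88), -1))) = Add(Mul(-38093, Pow(Pow(29, Rational(1, 2)), -1)), Mul(-15599, Pow(Mul(Add(110, -84), 88), -1))) = Add(Mul(-38093, Mul(Rational(1, 29), Pow(29, Rational(1, 2)))), Mul(-15599, Pow(Mul(26, 88), -1))) = Add(Mul(Rational(-38093, 29), Pow(29, Rational(1, 2))), Mul(-15599, Pow(2288, -1))) = Add(Mul(Rational(-38093, 29), Pow(29, Rational(1, 2))), Mul(-15599, Rational(1, 2288))) = Add(Mul(Rational(-38093, 29), Pow(29, Rational(1, 2))), Rational(-15599, 2288)) = Add(Rational(-15599, 2288), Mul(Rational(-38093, 29), Pow(29, Rational(1, 2))))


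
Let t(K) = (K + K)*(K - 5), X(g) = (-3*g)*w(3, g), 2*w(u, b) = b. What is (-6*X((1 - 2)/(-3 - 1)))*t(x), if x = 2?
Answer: -27/4 ≈ -6.7500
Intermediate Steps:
w(u, b) = b/2
X(g) = -3*g**2/2 (X(g) = (-3*g)*(g/2) = -3*g**2/2)
t(K) = 2*K*(-5 + K) (t(K) = (2*K)*(-5 + K) = 2*K*(-5 + K))
(-6*X((1 - 2)/(-3 - 1)))*t(x) = (-(-9)*((1 - 2)/(-3 - 1))**2)*(2*2*(-5 + 2)) = (-(-9)*(-1/(-4))**2)*(2*2*(-3)) = -(-9)*(-1*(-1/4))**2*(-12) = -(-9)*(1/4)**2*(-12) = -(-9)/16*(-12) = -6*(-3/32)*(-12) = (9/16)*(-12) = -27/4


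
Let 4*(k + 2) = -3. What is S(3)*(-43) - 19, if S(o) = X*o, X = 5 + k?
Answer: -1237/4 ≈ -309.25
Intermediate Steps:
k = -11/4 (k = -2 + (¼)*(-3) = -2 - ¾ = -11/4 ≈ -2.7500)
X = 9/4 (X = 5 - 11/4 = 9/4 ≈ 2.2500)
S(o) = 9*o/4
S(3)*(-43) - 19 = ((9/4)*3)*(-43) - 19 = (27/4)*(-43) - 19 = -1161/4 - 19 = -1237/4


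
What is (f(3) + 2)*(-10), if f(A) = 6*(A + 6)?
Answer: -560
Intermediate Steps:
f(A) = 36 + 6*A (f(A) = 6*(6 + A) = 36 + 6*A)
(f(3) + 2)*(-10) = ((36 + 6*3) + 2)*(-10) = ((36 + 18) + 2)*(-10) = (54 + 2)*(-10) = 56*(-10) = -560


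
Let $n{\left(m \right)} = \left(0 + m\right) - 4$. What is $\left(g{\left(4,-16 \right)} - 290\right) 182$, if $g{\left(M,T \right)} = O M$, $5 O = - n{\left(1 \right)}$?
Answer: $- \frac{261716}{5} \approx -52343.0$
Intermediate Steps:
$n{\left(m \right)} = -4 + m$ ($n{\left(m \right)} = m - 4 = -4 + m$)
$O = \frac{3}{5}$ ($O = \frac{\left(-1\right) \left(-4 + 1\right)}{5} = \frac{\left(-1\right) \left(-3\right)}{5} = \frac{1}{5} \cdot 3 = \frac{3}{5} \approx 0.6$)
$g{\left(M,T \right)} = \frac{3 M}{5}$
$\left(g{\left(4,-16 \right)} - 290\right) 182 = \left(\frac{3}{5} \cdot 4 - 290\right) 182 = \left(\frac{12}{5} - 290\right) 182 = \left(- \frac{1438}{5}\right) 182 = - \frac{261716}{5}$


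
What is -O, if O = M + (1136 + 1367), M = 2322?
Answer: -4825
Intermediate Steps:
O = 4825 (O = 2322 + (1136 + 1367) = 2322 + 2503 = 4825)
-O = -1*4825 = -4825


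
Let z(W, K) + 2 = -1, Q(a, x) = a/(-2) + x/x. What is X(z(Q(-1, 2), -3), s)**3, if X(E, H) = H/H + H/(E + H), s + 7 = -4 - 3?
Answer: 29791/4913 ≈ 6.0637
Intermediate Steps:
Q(a, x) = 1 - a/2 (Q(a, x) = a*(-1/2) + 1 = -a/2 + 1 = 1 - a/2)
z(W, K) = -3 (z(W, K) = -2 - 1 = -3)
s = -14 (s = -7 + (-4 - 3) = -7 - 7 = -14)
X(E, H) = 1 + H/(E + H)
X(z(Q(-1, 2), -3), s)**3 = ((-3 + 2*(-14))/(-3 - 14))**3 = ((-3 - 28)/(-17))**3 = (-1/17*(-31))**3 = (31/17)**3 = 29791/4913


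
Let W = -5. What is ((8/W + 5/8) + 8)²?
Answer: 78961/1600 ≈ 49.351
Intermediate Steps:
((8/W + 5/8) + 8)² = ((8/(-5) + 5/8) + 8)² = ((8*(-⅕) + 5*(⅛)) + 8)² = ((-8/5 + 5/8) + 8)² = (-39/40 + 8)² = (281/40)² = 78961/1600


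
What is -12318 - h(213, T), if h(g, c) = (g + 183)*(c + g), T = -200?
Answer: -17466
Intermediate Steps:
h(g, c) = (183 + g)*(c + g)
-12318 - h(213, T) = -12318 - (213**2 + 183*(-200) + 183*213 - 200*213) = -12318 - (45369 - 36600 + 38979 - 42600) = -12318 - 1*5148 = -12318 - 5148 = -17466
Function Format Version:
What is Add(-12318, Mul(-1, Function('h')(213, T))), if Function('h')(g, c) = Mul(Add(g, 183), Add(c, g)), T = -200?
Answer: -17466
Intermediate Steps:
Function('h')(g, c) = Mul(Add(183, g), Add(c, g))
Add(-12318, Mul(-1, Function('h')(213, T))) = Add(-12318, Mul(-1, Add(Pow(213, 2), Mul(183, -200), Mul(183, 213), Mul(-200, 213)))) = Add(-12318, Mul(-1, Add(45369, -36600, 38979, -42600))) = Add(-12318, Mul(-1, 5148)) = Add(-12318, -5148) = -17466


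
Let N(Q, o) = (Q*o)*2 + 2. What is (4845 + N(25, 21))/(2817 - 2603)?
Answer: 5897/214 ≈ 27.556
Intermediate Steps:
N(Q, o) = 2 + 2*Q*o (N(Q, o) = 2*Q*o + 2 = 2 + 2*Q*o)
(4845 + N(25, 21))/(2817 - 2603) = (4845 + (2 + 2*25*21))/(2817 - 2603) = (4845 + (2 + 1050))/214 = (4845 + 1052)*(1/214) = 5897*(1/214) = 5897/214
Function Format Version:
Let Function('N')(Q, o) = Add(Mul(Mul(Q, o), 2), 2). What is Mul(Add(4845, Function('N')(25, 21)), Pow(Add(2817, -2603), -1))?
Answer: Rational(5897, 214) ≈ 27.556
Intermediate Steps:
Function('N')(Q, o) = Add(2, Mul(2, Q, o)) (Function('N')(Q, o) = Add(Mul(2, Q, o), 2) = Add(2, Mul(2, Q, o)))
Mul(Add(4845, Function('N')(25, 21)), Pow(Add(2817, -2603), -1)) = Mul(Add(4845, Add(2, Mul(2, 25, 21))), Pow(Add(2817, -2603), -1)) = Mul(Add(4845, Add(2, 1050)), Pow(214, -1)) = Mul(Add(4845, 1052), Rational(1, 214)) = Mul(5897, Rational(1, 214)) = Rational(5897, 214)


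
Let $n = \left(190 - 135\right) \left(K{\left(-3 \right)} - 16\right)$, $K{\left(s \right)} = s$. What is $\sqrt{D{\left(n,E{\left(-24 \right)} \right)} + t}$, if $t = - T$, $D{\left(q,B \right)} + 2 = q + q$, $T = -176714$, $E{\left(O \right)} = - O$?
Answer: $\sqrt{174622} \approx 417.88$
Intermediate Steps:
$n = -1045$ ($n = \left(190 - 135\right) \left(-3 - 16\right) = 55 \left(-19\right) = -1045$)
$D{\left(q,B \right)} = -2 + 2 q$ ($D{\left(q,B \right)} = -2 + \left(q + q\right) = -2 + 2 q$)
$t = 176714$ ($t = \left(-1\right) \left(-176714\right) = 176714$)
$\sqrt{D{\left(n,E{\left(-24 \right)} \right)} + t} = \sqrt{\left(-2 + 2 \left(-1045\right)\right) + 176714} = \sqrt{\left(-2 - 2090\right) + 176714} = \sqrt{-2092 + 176714} = \sqrt{174622}$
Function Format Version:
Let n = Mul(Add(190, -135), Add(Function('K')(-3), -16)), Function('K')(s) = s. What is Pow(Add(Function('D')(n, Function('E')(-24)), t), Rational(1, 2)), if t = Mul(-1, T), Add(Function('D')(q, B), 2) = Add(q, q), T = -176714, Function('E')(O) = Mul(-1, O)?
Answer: Pow(174622, Rational(1, 2)) ≈ 417.88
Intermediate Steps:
n = -1045 (n = Mul(Add(190, -135), Add(-3, -16)) = Mul(55, -19) = -1045)
Function('D')(q, B) = Add(-2, Mul(2, q)) (Function('D')(q, B) = Add(-2, Add(q, q)) = Add(-2, Mul(2, q)))
t = 176714 (t = Mul(-1, -176714) = 176714)
Pow(Add(Function('D')(n, Function('E')(-24)), t), Rational(1, 2)) = Pow(Add(Add(-2, Mul(2, -1045)), 176714), Rational(1, 2)) = Pow(Add(Add(-2, -2090), 176714), Rational(1, 2)) = Pow(Add(-2092, 176714), Rational(1, 2)) = Pow(174622, Rational(1, 2))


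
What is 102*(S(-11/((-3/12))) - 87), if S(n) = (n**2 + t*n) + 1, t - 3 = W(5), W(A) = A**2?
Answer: 314364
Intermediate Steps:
t = 28 (t = 3 + 5**2 = 3 + 25 = 28)
S(n) = 1 + n**2 + 28*n (S(n) = (n**2 + 28*n) + 1 = 1 + n**2 + 28*n)
102*(S(-11/((-3/12))) - 87) = 102*((1 + (-11/((-3/12)))**2 + 28*(-11/((-3/12)))) - 87) = 102*((1 + (-11/((-3*1/12)))**2 + 28*(-11/((-3*1/12)))) - 87) = 102*((1 + (-11/(-1/4))**2 + 28*(-11/(-1/4))) - 87) = 102*((1 + (-11*(-4))**2 + 28*(-11*(-4))) - 87) = 102*((1 + 44**2 + 28*44) - 87) = 102*((1 + 1936 + 1232) - 87) = 102*(3169 - 87) = 102*3082 = 314364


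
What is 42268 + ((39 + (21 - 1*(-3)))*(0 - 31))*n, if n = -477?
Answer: 973849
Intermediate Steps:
42268 + ((39 + (21 - 1*(-3)))*(0 - 31))*n = 42268 + ((39 + (21 - 1*(-3)))*(0 - 31))*(-477) = 42268 + ((39 + (21 + 3))*(-31))*(-477) = 42268 + ((39 + 24)*(-31))*(-477) = 42268 + (63*(-31))*(-477) = 42268 - 1953*(-477) = 42268 + 931581 = 973849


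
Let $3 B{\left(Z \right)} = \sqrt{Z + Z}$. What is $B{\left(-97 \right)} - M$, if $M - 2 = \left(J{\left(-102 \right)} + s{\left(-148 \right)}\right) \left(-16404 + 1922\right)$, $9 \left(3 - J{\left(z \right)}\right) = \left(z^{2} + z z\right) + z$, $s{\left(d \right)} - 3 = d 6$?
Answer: $- \frac{138274142}{3} + \frac{i \sqrt{194}}{3} \approx -4.6091 \cdot 10^{7} + 4.6428 i$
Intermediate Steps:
$s{\left(d \right)} = 3 + 6 d$ ($s{\left(d \right)} = 3 + d 6 = 3 + 6 d$)
$J{\left(z \right)} = 3 - \frac{2 z^{2}}{9} - \frac{z}{9}$ ($J{\left(z \right)} = 3 - \frac{\left(z^{2} + z z\right) + z}{9} = 3 - \frac{\left(z^{2} + z^{2}\right) + z}{9} = 3 - \frac{2 z^{2} + z}{9} = 3 - \frac{z + 2 z^{2}}{9} = 3 - \left(\frac{z}{9} + \frac{2 z^{2}}{9}\right) = 3 - \frac{2 z^{2}}{9} - \frac{z}{9}$)
$M = \frac{138274142}{3}$ ($M = 2 + \left(\left(3 - \frac{2 \left(-102\right)^{2}}{9} - - \frac{34}{3}\right) + \left(3 + 6 \left(-148\right)\right)\right) \left(-16404 + 1922\right) = 2 + \left(\left(3 - 2312 + \frac{34}{3}\right) + \left(3 - 888\right)\right) \left(-14482\right) = 2 + \left(\left(3 - 2312 + \frac{34}{3}\right) - 885\right) \left(-14482\right) = 2 + \left(- \frac{6893}{3} - 885\right) \left(-14482\right) = 2 - - \frac{138274136}{3} = 2 + \frac{138274136}{3} = \frac{138274142}{3} \approx 4.6091 \cdot 10^{7}$)
$B{\left(Z \right)} = \frac{\sqrt{2} \sqrt{Z}}{3}$ ($B{\left(Z \right)} = \frac{\sqrt{Z + Z}}{3} = \frac{\sqrt{2 Z}}{3} = \frac{\sqrt{2} \sqrt{Z}}{3}$)
$B{\left(-97 \right)} - M = \frac{\sqrt{2} \sqrt{-97}}{3} - \frac{138274142}{3} = \frac{\sqrt{2} i \sqrt{97}}{3} - \frac{138274142}{3} = \frac{i \sqrt{194}}{3} - \frac{138274142}{3} = - \frac{138274142}{3} + \frac{i \sqrt{194}}{3}$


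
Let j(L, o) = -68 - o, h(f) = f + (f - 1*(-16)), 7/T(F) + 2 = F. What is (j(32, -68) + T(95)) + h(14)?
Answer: 4099/93 ≈ 44.075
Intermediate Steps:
T(F) = 7/(-2 + F)
h(f) = 16 + 2*f (h(f) = f + (f + 16) = f + (16 + f) = 16 + 2*f)
(j(32, -68) + T(95)) + h(14) = ((-68 - 1*(-68)) + 7/(-2 + 95)) + (16 + 2*14) = ((-68 + 68) + 7/93) + (16 + 28) = (0 + 7*(1/93)) + 44 = (0 + 7/93) + 44 = 7/93 + 44 = 4099/93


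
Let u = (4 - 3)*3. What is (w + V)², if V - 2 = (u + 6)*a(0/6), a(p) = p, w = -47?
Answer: 2025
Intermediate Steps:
u = 3 (u = 1*3 = 3)
V = 2 (V = 2 + (3 + 6)*(0/6) = 2 + 9*(0*(⅙)) = 2 + 9*0 = 2 + 0 = 2)
(w + V)² = (-47 + 2)² = (-45)² = 2025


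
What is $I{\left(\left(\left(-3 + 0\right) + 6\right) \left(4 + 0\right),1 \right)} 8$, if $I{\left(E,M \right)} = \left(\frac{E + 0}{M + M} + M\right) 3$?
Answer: $168$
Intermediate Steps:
$I{\left(E,M \right)} = 3 M + \frac{3 E}{2 M}$ ($I{\left(E,M \right)} = \left(\frac{E}{2 M} + M\right) 3 = \left(M + \frac{E}{2 M}\right) 3 = 3 M + \frac{3 E}{2 M}$)
$I{\left(\left(\left(-3 + 0\right) + 6\right) \left(4 + 0\right),1 \right)} 8 = \left(3 \cdot 1 + \frac{3 \left(\left(-3 + 0\right) + 6\right) \left(4 + 0\right)}{2 \cdot 1}\right) 8 = \left(3 + \frac{3}{2} \left(-3 + 6\right) 4 \cdot 1\right) 8 = \left(3 + \frac{3}{2} \cdot 3 \cdot 4 \cdot 1\right) 8 = \left(3 + \frac{3}{2} \cdot 12 \cdot 1\right) 8 = \left(3 + 18\right) 8 = 21 \cdot 8 = 168$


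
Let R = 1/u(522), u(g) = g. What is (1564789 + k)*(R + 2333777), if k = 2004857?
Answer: 724775923360895/87 ≈ 8.3308e+12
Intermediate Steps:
R = 1/522 ≈ 0.0019157
(1564789 + k)*(R + 2333777) = (1564789 + 2004857)*(1/522 + 2333777) = 3569646*(1218231595/522) = 724775923360895/87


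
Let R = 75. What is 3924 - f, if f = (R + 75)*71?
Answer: -6726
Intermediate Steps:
f = 10650 (f = (75 + 75)*71 = 150*71 = 10650)
3924 - f = 3924 - 1*10650 = 3924 - 10650 = -6726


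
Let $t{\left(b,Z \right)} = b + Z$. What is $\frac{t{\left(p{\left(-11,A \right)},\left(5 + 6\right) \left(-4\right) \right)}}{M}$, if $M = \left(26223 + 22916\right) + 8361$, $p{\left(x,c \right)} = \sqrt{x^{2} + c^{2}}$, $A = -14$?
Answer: $- \frac{11}{14375} + \frac{\sqrt{317}}{57500} \approx -0.00045557$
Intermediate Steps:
$p{\left(x,c \right)} = \sqrt{c^{2} + x^{2}}$
$M = 57500$ ($M = 49139 + 8361 = 57500$)
$t{\left(b,Z \right)} = Z + b$
$\frac{t{\left(p{\left(-11,A \right)},\left(5 + 6\right) \left(-4\right) \right)}}{M} = \frac{\left(5 + 6\right) \left(-4\right) + \sqrt{\left(-14\right)^{2} + \left(-11\right)^{2}}}{57500} = \left(11 \left(-4\right) + \sqrt{196 + 121}\right) \frac{1}{57500} = \left(-44 + \sqrt{317}\right) \frac{1}{57500} = - \frac{11}{14375} + \frac{\sqrt{317}}{57500}$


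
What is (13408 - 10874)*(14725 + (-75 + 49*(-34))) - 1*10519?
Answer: 32890937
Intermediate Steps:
(13408 - 10874)*(14725 + (-75 + 49*(-34))) - 1*10519 = 2534*(14725 + (-75 - 1666)) - 10519 = 2534*(14725 - 1741) - 10519 = 2534*12984 - 10519 = 32901456 - 10519 = 32890937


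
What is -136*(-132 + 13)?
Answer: 16184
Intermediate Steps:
-136*(-132 + 13) = -136*(-119) = 16184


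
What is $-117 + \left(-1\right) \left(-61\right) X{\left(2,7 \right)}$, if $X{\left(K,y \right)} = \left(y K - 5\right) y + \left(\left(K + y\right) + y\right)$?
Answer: $4702$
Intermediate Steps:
$X{\left(K,y \right)} = K + 2 y + y \left(-5 + K y\right)$ ($X{\left(K,y \right)} = \left(K y - 5\right) y + \left(K + 2 y\right) = \left(-5 + K y\right) y + \left(K + 2 y\right) = y \left(-5 + K y\right) + \left(K + 2 y\right) = K + 2 y + y \left(-5 + K y\right)$)
$-117 + \left(-1\right) \left(-61\right) X{\left(2,7 \right)} = -117 + \left(-1\right) \left(-61\right) \left(2 - 21 + 2 \cdot 7^{2}\right) = -117 + 61 \left(2 - 21 + 2 \cdot 49\right) = -117 + 61 \left(2 - 21 + 98\right) = -117 + 61 \cdot 79 = -117 + 4819 = 4702$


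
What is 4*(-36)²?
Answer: 5184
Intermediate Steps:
4*(-36)² = 4*1296 = 5184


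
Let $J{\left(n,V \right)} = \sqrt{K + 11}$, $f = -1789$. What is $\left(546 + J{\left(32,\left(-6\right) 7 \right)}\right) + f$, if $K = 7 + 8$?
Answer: $-1243 + \sqrt{26} \approx -1237.9$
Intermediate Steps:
$K = 15$
$J{\left(n,V \right)} = \sqrt{26}$ ($J{\left(n,V \right)} = \sqrt{15 + 11} = \sqrt{26}$)
$\left(546 + J{\left(32,\left(-6\right) 7 \right)}\right) + f = \left(546 + \sqrt{26}\right) - 1789 = -1243 + \sqrt{26}$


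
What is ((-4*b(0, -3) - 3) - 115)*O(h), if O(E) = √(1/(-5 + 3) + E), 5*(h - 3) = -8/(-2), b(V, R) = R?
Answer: -53*√330/5 ≈ -192.56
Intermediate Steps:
h = 19/5 (h = 3 + (-8/(-2))/5 = 3 + (-8*(-½))/5 = 3 + (⅕)*4 = 3 + ⅘ = 19/5 ≈ 3.8000)
O(E) = √(-½ + E) (O(E) = √(1/(-2) + E) = √(-½ + E))
((-4*b(0, -3) - 3) - 115)*O(h) = ((-4*(-3) - 3) - 115)*(√(-2 + 4*(19/5))/2) = ((12 - 3) - 115)*(√(-2 + 76/5)/2) = (9 - 115)*(√(66/5)/2) = -53*√330/5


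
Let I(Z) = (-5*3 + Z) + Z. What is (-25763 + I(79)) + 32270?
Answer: 6650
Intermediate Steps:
I(Z) = -15 + 2*Z (I(Z) = (-15 + Z) + Z = -15 + 2*Z)
(-25763 + I(79)) + 32270 = (-25763 + (-15 + 2*79)) + 32270 = (-25763 + (-15 + 158)) + 32270 = (-25763 + 143) + 32270 = -25620 + 32270 = 6650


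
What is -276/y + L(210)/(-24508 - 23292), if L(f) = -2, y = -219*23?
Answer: 95673/1744700 ≈ 0.054836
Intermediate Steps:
y = -5037
-276/y + L(210)/(-24508 - 23292) = -276/(-5037) - 2/(-24508 - 23292) = -276*(-1/5037) - 2/(-47800) = 4/73 - 2*(-1/47800) = 4/73 + 1/23900 = 95673/1744700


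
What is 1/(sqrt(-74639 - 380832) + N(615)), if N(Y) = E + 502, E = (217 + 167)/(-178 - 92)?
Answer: 1013670/1429749451 - 2025*I*sqrt(455471)/1429749451 ≈ 0.00070898 - 0.00095586*I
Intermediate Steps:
E = -64/45 (E = 384/(-270) = 384*(-1/270) = -64/45 ≈ -1.4222)
N(Y) = 22526/45 (N(Y) = -64/45 + 502 = 22526/45)
1/(sqrt(-74639 - 380832) + N(615)) = 1/(sqrt(-74639 - 380832) + 22526/45) = 1/(sqrt(-455471) + 22526/45) = 1/(I*sqrt(455471) + 22526/45) = 1/(22526/45 + I*sqrt(455471))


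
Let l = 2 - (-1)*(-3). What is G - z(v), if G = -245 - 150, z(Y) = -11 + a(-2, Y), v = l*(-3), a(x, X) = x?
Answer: -382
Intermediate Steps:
l = -1 (l = 2 - 1*3 = 2 - 3 = -1)
v = 3 (v = -1*(-3) = 3)
z(Y) = -13 (z(Y) = -11 - 2 = -13)
G = -395
G - z(v) = -395 - 1*(-13) = -395 + 13 = -382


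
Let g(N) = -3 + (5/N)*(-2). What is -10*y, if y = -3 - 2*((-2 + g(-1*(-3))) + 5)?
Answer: -110/3 ≈ -36.667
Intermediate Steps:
g(N) = -3 - 10/N
y = 11/3 (y = -3 - 2*((-2 + (-3 - 10/((-1*(-3))))) + 5) = -3 - 2*((-2 + (-3 - 10/3)) + 5) = -3 - 2*((-2 - 19/3) + 5) = -3 - 2*(-25/3 + 5) = -3 - 2*(-10/3) = -3 + 20/3 = 11/3 ≈ 3.6667)
-10*y = -10*11/3 = -110/3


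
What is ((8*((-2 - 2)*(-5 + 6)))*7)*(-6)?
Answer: 1344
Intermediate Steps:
((8*((-2 - 2)*(-5 + 6)))*7)*(-6) = ((8*(-4*1))*7)*(-6) = ((8*(-4))*7)*(-6) = -32*7*(-6) = -224*(-6) = 1344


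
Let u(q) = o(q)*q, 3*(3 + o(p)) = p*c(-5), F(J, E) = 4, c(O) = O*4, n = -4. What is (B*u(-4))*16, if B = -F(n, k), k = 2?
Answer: 18176/3 ≈ 6058.7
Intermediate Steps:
c(O) = 4*O
B = -4 (B = -1*4 = -4)
o(p) = -3 - 20*p/3 (o(p) = -3 + (p*(4*(-5)))/3 = -3 + (p*(-20))/3 = -3 + (-20*p)/3 = -3 - 20*p/3)
u(q) = q*(-3 - 20*q/3) (u(q) = (-3 - 20*q/3)*q = q*(-3 - 20*q/3))
(B*u(-4))*16 = -(-4)*(-4)*(9 + 20*(-4))/3*16 = -(-4)*(-4)*(9 - 80)/3*16 = -(-4)*(-4)*(-71)/3*16 = -4*(-284/3)*16 = (1136/3)*16 = 18176/3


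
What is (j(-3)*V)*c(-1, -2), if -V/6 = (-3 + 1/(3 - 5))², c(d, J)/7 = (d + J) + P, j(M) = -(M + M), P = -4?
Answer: 21609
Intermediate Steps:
j(M) = -2*M
c(d, J) = -28 + 7*J + 7*d (c(d, J) = 7*((d + J) - 4) = 7*((J + d) - 4) = 7*(-4 + J + d) = -28 + 7*J + 7*d)
V = -147/2 (V = -6*(-3 + 1/(3 - 5))² = -6*(-3 + 1/(-2))² = -6*(-3 - ½)² = -6*(-7/2)² = -6*49/4 = -147/2 ≈ -73.500)
(j(-3)*V)*c(-1, -2) = (-2*(-3)*(-147/2))*(-28 + 7*(-2) + 7*(-1)) = (6*(-147/2))*(-28 - 14 - 7) = -441*(-49) = 21609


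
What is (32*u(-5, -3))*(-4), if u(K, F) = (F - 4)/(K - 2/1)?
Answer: -128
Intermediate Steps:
u(K, F) = (-4 + F)/(-2 + K) (u(K, F) = (-4 + F)/(K - 2*1) = (-4 + F)/(K - 2) = (-4 + F)/(-2 + K))
(32*u(-5, -3))*(-4) = (32*((-4 - 3)/(-2 - 5)))*(-4) = (32*(-7/(-7)))*(-4) = (32*(-1/7*(-7)))*(-4) = (32*1)*(-4) = 32*(-4) = -128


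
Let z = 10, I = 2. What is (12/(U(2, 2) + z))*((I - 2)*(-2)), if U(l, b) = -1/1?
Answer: 0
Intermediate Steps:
U(l, b) = -1 (U(l, b) = -1*1 = -1)
(12/(U(2, 2) + z))*((I - 2)*(-2)) = (12/(-1 + 10))*((2 - 2)*(-2)) = (12/9)*(0*(-2)) = (12*(1/9))*0 = (4/3)*0 = 0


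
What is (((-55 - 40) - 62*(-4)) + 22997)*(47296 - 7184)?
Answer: 928592800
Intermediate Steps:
(((-55 - 40) - 62*(-4)) + 22997)*(47296 - 7184) = ((-95 + 248) + 22997)*40112 = (153 + 22997)*40112 = 23150*40112 = 928592800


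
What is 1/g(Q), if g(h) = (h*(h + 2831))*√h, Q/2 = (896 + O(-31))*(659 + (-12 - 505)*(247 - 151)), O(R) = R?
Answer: -I*√84723290/608126493491353358661900 ≈ -1.5136e-20*I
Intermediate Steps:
Q = -84723290 (Q = 2*((896 - 31)*(659 + (-12 - 505)*(247 - 151))) = 2*(865*(659 - 517*96)) = 2*(865*(659 - 49632)) = 2*(865*(-48973)) = 2*(-42361645) = -84723290)
g(h) = h^(3/2)*(2831 + h) (g(h) = (h*(2831 + h))*√h = h^(3/2)*(2831 + h))
1/g(Q) = 1/((-84723290)^(3/2)*(2831 - 84723290)) = 1/(-84723290*I*√84723290*(-84720459)) = 1/(7177796016790110*I*√84723290) = -I*√84723290/608126493491353358661900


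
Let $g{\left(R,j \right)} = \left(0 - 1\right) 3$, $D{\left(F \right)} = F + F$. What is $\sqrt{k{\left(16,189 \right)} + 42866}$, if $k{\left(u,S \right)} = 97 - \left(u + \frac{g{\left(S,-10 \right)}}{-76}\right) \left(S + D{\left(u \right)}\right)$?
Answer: $\frac{\sqrt{56919991}}{38} \approx 198.54$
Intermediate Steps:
$D{\left(F \right)} = 2 F$
$g{\left(R,j \right)} = -3$ ($g{\left(R,j \right)} = \left(0 - 1\right) 3 = \left(-1\right) 3 = -3$)
$k{\left(u,S \right)} = 97 - \left(\frac{3}{76} + u\right) \left(S + 2 u\right)$ ($k{\left(u,S \right)} = 97 - \left(u - \frac{3}{-76}\right) \left(S + 2 u\right) = 97 - \left(u - - \frac{3}{76}\right) \left(S + 2 u\right) = 97 - \left(u + \frac{3}{76}\right) \left(S + 2 u\right) = 97 - \left(\frac{3}{76} + u\right) \left(S + 2 u\right)$)
$\sqrt{k{\left(16,189 \right)} + 42866} = \sqrt{\left(97 - 2 \cdot 16^{2} - \frac{24}{19} - \frac{567}{76} - 189 \cdot 16\right) + 42866} = \sqrt{\left(97 - 512 - \frac{24}{19} - \frac{567}{76} - 3024\right) + 42866} = \sqrt{- \frac{262027}{76} + 42866} = \sqrt{\frac{2995789}{76}} = \frac{\sqrt{56919991}}{38}$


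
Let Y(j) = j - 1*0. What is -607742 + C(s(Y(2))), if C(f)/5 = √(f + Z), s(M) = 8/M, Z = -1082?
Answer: -607742 + 35*I*√22 ≈ -6.0774e+5 + 164.16*I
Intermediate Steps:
Y(j) = j (Y(j) = j + 0 = j)
C(f) = 5*√(-1082 + f) (C(f) = 5*√(f - 1082) = 5*√(-1082 + f))
-607742 + C(s(Y(2))) = -607742 + 5*√(-1082 + 8/2) = -607742 + 5*√(-1082 + 8*(½)) = -607742 + 5*√(-1082 + 4) = -607742 + 5*√(-1078) = -607742 + 5*(7*I*√22) = -607742 + 35*I*√22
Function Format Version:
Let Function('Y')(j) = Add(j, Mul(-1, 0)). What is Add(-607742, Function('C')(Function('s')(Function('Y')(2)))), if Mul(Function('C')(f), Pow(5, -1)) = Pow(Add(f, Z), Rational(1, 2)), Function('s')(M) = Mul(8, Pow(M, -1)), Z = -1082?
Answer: Add(-607742, Mul(35, I, Pow(22, Rational(1, 2)))) ≈ Add(-6.0774e+5, Mul(164.16, I))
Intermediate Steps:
Function('Y')(j) = j (Function('Y')(j) = Add(j, 0) = j)
Function('C')(f) = Mul(5, Pow(Add(-1082, f), Rational(1, 2))) (Function('C')(f) = Mul(5, Pow(Add(f, -1082), Rational(1, 2))) = Mul(5, Pow(Add(-1082, f), Rational(1, 2))))
Add(-607742, Function('C')(Function('s')(Function('Y')(2)))) = Add(-607742, Mul(5, Pow(Add(-1082, Mul(8, Pow(2, -1))), Rational(1, 2)))) = Add(-607742, Mul(5, Pow(Add(-1082, Mul(8, Rational(1, 2))), Rational(1, 2)))) = Add(-607742, Mul(5, Pow(Add(-1082, 4), Rational(1, 2)))) = Add(-607742, Mul(5, Pow(-1078, Rational(1, 2)))) = Add(-607742, Mul(5, Mul(7, I, Pow(22, Rational(1, 2))))) = Add(-607742, Mul(35, I, Pow(22, Rational(1, 2))))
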